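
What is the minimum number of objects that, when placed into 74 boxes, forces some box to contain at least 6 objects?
n = (6 − 1)·74 + 1 = 371

By the generalised pigeonhole principle, to guarantee some box contains ≥ r objects we need more than (r − 1) · k objects total. Threshold: n = (r − 1) · k + 1. With r = 6 and k = 74: n = 5 · 74 + 1 = 370 + 1 = 371. For n = 370 = 5 · 74, we can put exactly 5 objects in every box, avoiding 6 in any single one — so 371 is tight.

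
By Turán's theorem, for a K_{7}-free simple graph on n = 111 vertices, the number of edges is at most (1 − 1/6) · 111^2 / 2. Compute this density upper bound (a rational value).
Turán density bound = (5/6) · 111^2/2 = 20535/4 ≈ 5133.75

Turán's theorem: ex(n, K_{r+1}) is achieved by the complete r-partite Turán graph T(n, r) with parts as balanced as possible, and is at most (1 − 1/r) · n^2/2. For r = 6, n = 111: the density bound is (5/6) · 12321/2 = 20535/4 ≈ 5133.75. The integer-valued extremum is e(T(111, 6)) = 5133, which is strictly less than the density bound 20535/4 since 6 ∤ 111 (the parts of T(111, 6) cannot all be equal).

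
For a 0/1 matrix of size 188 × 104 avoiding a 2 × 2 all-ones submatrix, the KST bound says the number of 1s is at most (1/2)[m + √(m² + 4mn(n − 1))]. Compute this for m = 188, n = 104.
z(188, 104; 2, 2) ≤ (1/2)[188 + √(188² + 4·188·104·103)] = (1/2)[188 + √8090768] = 1516.2138

Kővári–Sós–Turán: let r_1, ..., r_188 be the row sums and z = Σ r_i the total number of 1s. Each pair of columns can share at most one row with both entries 1 (else a 2×2 all-ones block appears), so Σ_i C(r_i, 2) ≤ C(104, 2) = 5356. By convexity Σ_i C(r_i, 2) ≥ 188·C(z/188, 2) = z(z − 188)/(2·188), giving z² − 188z − 188·104·103 ≤ 0 and hence z ≤ (1/2)[188 + √(35344 + 4·2013856)] = (1/2)[188 + √8090768] ≈ (1/2)(188 + 2844.4275) = 1516.2138.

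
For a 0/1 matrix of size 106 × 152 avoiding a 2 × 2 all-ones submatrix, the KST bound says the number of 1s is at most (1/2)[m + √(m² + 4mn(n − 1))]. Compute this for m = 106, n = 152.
z(106, 152; 2, 2) ≤ (1/2)[106 + √(106² + 4·106·152·151)] = (1/2)[106 + √9742884] = 1613.6797

Kővári–Sós–Turán: let r_1, ..., r_106 be the row sums and z = Σ r_i the total number of 1s. Each pair of columns can share at most one row with both entries 1 (else a 2×2 all-ones block appears), so Σ_i C(r_i, 2) ≤ C(152, 2) = 11476. By convexity Σ_i C(r_i, 2) ≥ 106·C(z/106, 2) = z(z − 106)/(2·106), giving z² − 106z − 106·152·151 ≤ 0 and hence z ≤ (1/2)[106 + √(11236 + 4·2432912)] = (1/2)[106 + √9742884] ≈ (1/2)(106 + 3121.3593) = 1613.6797.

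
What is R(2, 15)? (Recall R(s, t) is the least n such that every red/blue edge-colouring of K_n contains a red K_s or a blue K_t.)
R(2, 15) = 15

R(2, k) = k for all k ≥ 2: in a 2-colouring of K_k, either some edge is red (a red K_2) or all edges are blue (a blue K_k). And K_{14} coloured all-blue has no blue K_15, so R(2, 15) > 14. Hence R(2, 15) = 15.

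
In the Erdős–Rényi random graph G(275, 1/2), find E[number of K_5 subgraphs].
E[# K_5] = C(275, 5) · (1/2)^C(5, 2) = 12635803180 / 2^10 = 3158950795/256 ≈ 12339651.542969

For each 5-subset S of vertices (there are C(275, 5) = 12635803180 such S), let X_S = 1 if S induces a K_5 (all C(5, 2) = 10 edges present). Then P(X_S = 1) = (1/2)^10 = 1/1024. By linearity of expectation, E[# K_5] = C(275, 5) · (1/2)^10 = 12635803180 / 1024 = 3158950795/256 ≈ 12339651.542969.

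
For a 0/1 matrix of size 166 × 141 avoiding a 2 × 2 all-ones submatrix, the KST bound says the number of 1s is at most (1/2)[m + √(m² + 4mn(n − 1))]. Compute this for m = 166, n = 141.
z(166, 141; 2, 2) ≤ (1/2)[166 + √(166² + 4·166·141·140)] = (1/2)[166 + √13134916] = 1895.1062

Kővári–Sós–Turán: let r_1, ..., r_166 be the row sums and z = Σ r_i the total number of 1s. Each pair of columns can share at most one row with both entries 1 (else a 2×2 all-ones block appears), so Σ_i C(r_i, 2) ≤ C(141, 2) = 9870. By convexity Σ_i C(r_i, 2) ≥ 166·C(z/166, 2) = z(z − 166)/(2·166), giving z² − 166z − 166·141·140 ≤ 0 and hence z ≤ (1/2)[166 + √(27556 + 4·3276840)] = (1/2)[166 + √13134916] ≈ (1/2)(166 + 3624.2125) = 1895.1062.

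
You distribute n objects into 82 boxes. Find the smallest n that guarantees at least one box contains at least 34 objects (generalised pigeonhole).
n = (34 − 1)·82 + 1 = 2707

By the generalised pigeonhole principle, to guarantee some box contains ≥ r objects we need more than (r − 1) · k objects total. Threshold: n = (r − 1) · k + 1. With r = 34 and k = 82: n = 33 · 82 + 1 = 2706 + 1 = 2707. For n = 2706 = 33 · 82, we can put exactly 33 objects in every box, avoiding 34 in any single one — so 2707 is tight.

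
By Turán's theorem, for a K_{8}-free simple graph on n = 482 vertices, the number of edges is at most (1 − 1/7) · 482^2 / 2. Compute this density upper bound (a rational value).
Turán density bound = (6/7) · 482^2/2 = 696972/7 ≈ 99567.4286

Turán's theorem: ex(n, K_{r+1}) is achieved by the complete r-partite Turán graph T(n, r) with parts as balanced as possible, and is at most (1 − 1/r) · n^2/2. For r = 7, n = 482: the density bound is (6/7) · 232324/2 = 696972/7 ≈ 99567.4286. The integer-valued extremum is e(T(482, 7)) = 99567, which is strictly less than the density bound 696972/7 since 7 ∤ 482 (the parts of T(482, 7) cannot all be equal).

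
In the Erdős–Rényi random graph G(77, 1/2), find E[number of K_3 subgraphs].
E[# K_3] = C(77, 3) · (1/2)^C(3, 2) = 73150 / 2^3 = 36575/4 = 9143.75

For each 3-subset S of vertices (there are C(77, 3) = 73150 such S), let X_S = 1 if S induces a K_3 (all C(3, 2) = 3 edges present). Then P(X_S = 1) = (1/2)^3 = 1/8. By linearity of expectation, E[# K_3] = C(77, 3) · (1/2)^3 = 73150 / 8 = 36575/4 = 9143.75.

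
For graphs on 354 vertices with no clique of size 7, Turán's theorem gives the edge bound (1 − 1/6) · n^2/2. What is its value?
Turán density bound = (5/6) · 354^2/2 = 52215

Turán's theorem: ex(n, K_{r+1}) is achieved by the complete r-partite Turán graph T(n, r) with parts as balanced as possible, and is at most (1 − 1/r) · n^2/2. For r = 6, n = 354: the density bound is (5/6) · 125316/2 = 52215. Since 6 ∣ 354, the Turán graph T(354, 6) has parts of equal size 59, and its edge count e(T(354, 6)) = 52215 attains the density bound exactly.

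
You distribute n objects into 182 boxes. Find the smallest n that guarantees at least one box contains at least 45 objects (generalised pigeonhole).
n = (45 − 1)·182 + 1 = 8009

By the generalised pigeonhole principle, to guarantee some box contains ≥ r objects we need more than (r − 1) · k objects total. Threshold: n = (r − 1) · k + 1. With r = 45 and k = 182: n = 44 · 182 + 1 = 8008 + 1 = 8009. For n = 8008 = 44 · 182, we can put exactly 44 objects in every box, avoiding 45 in any single one — so 8009 is tight.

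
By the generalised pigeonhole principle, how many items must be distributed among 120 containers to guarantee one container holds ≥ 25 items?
n = (25 − 1)·120 + 1 = 2881

By the generalised pigeonhole principle, to guarantee some box contains ≥ r objects we need more than (r − 1) · k objects total. Threshold: n = (r − 1) · k + 1. With r = 25 and k = 120: n = 24 · 120 + 1 = 2880 + 1 = 2881. For n = 2880 = 24 · 120, we can put exactly 24 objects in every box, avoiding 25 in any single one — so 2881 is tight.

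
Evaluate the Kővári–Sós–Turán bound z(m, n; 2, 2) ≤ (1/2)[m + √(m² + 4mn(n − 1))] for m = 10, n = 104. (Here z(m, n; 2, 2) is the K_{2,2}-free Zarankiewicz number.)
z(10, 104; 2, 2) ≤ (1/2)[10 + √(10² + 4·10·104·103)] = (1/2)[10 + √428580] = 332.3301

Kővári–Sós–Turán: let r_1, ..., r_10 be the row sums and z = Σ r_i the total number of 1s. Each pair of columns can share at most one row with both entries 1 (else a 2×2 all-ones block appears), so Σ_i C(r_i, 2) ≤ C(104, 2) = 5356. By convexity Σ_i C(r_i, 2) ≥ 10·C(z/10, 2) = z(z − 10)/(2·10), giving z² − 10z − 10·104·103 ≤ 0 and hence z ≤ (1/2)[10 + √(100 + 4·107120)] = (1/2)[10 + √428580] ≈ (1/2)(10 + 654.6602) = 332.3301.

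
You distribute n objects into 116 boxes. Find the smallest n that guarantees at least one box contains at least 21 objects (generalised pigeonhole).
n = (21 − 1)·116 + 1 = 2321

By the generalised pigeonhole principle, to guarantee some box contains ≥ r objects we need more than (r − 1) · k objects total. Threshold: n = (r − 1) · k + 1. With r = 21 and k = 116: n = 20 · 116 + 1 = 2320 + 1 = 2321. For n = 2320 = 20 · 116, we can put exactly 20 objects in every box, avoiding 21 in any single one — so 2321 is tight.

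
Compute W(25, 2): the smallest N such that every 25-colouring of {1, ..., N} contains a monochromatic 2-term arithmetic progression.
W(25, 2) = 25 + 1 = 26

A 2-term AP is any pair of integers, so a monochromatic 2-AP exists iff some colour is used at least twice. With 25 colours, the colouring i ↦ i on {1, ..., 25} uses each colour once, avoiding any monochromatic pair, so W(25, 2) > 25. For {1, ..., 26}, pigeonhole forces two integers of the same colour, which form a monochromatic 2-AP. Hence W(25, 2) = 26.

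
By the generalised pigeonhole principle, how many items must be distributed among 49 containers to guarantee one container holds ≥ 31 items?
n = (31 − 1)·49 + 1 = 1471

By the generalised pigeonhole principle, to guarantee some box contains ≥ r objects we need more than (r − 1) · k objects total. Threshold: n = (r − 1) · k + 1. With r = 31 and k = 49: n = 30 · 49 + 1 = 1470 + 1 = 1471. For n = 1470 = 30 · 49, we can put exactly 30 objects in every box, avoiding 31 in any single one — so 1471 is tight.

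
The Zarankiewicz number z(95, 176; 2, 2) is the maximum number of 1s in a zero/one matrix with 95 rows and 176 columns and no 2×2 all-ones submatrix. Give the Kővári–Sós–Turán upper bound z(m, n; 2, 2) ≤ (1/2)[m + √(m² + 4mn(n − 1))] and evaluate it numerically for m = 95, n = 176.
z(95, 176; 2, 2) ≤ (1/2)[95 + √(95² + 4·95·176·175)] = (1/2)[95 + √11713025] = 1758.7148

Kővári–Sós–Turán: let r_1, ..., r_95 be the row sums and z = Σ r_i the total number of 1s. Each pair of columns can share at most one row with both entries 1 (else a 2×2 all-ones block appears), so Σ_i C(r_i, 2) ≤ C(176, 2) = 15400. By convexity Σ_i C(r_i, 2) ≥ 95·C(z/95, 2) = z(z − 95)/(2·95), giving z² − 95z − 95·176·175 ≤ 0 and hence z ≤ (1/2)[95 + √(9025 + 4·2926000)] = (1/2)[95 + √11713025] ≈ (1/2)(95 + 3422.4297) = 1758.7148.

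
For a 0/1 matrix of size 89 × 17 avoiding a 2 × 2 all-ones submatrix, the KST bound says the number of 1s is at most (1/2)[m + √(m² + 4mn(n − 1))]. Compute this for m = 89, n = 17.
z(89, 17; 2, 2) ≤ (1/2)[89 + √(89² + 4·89·17·16)] = (1/2)[89 + √104753] = 206.3278

Kővári–Sós–Turán: let r_1, ..., r_89 be the row sums and z = Σ r_i the total number of 1s. Each pair of columns can share at most one row with both entries 1 (else a 2×2 all-ones block appears), so Σ_i C(r_i, 2) ≤ C(17, 2) = 136. By convexity Σ_i C(r_i, 2) ≥ 89·C(z/89, 2) = z(z − 89)/(2·89), giving z² − 89z − 89·17·16 ≤ 0 and hence z ≤ (1/2)[89 + √(7921 + 4·24208)] = (1/2)[89 + √104753] ≈ (1/2)(89 + 323.6557) = 206.3278.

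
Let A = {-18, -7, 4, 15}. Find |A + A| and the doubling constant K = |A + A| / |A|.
K = |A + A| / |A| = 7/4

Enumerate A + A = {a + b : a, b ∈ A}. With |A| = 4, there are |A|^2 = 16 ordered sum pairs; collecting distinct values, A + A = {-36, -25, -14, -3, 8, 19, 30}, so |A + A| = 7. Thus K = 7/4. Here |A + A| = 2|A| − 1 = 7, the minimum possible — so K = 7/4 is minimal, which holds iff A is an arithmetic progression.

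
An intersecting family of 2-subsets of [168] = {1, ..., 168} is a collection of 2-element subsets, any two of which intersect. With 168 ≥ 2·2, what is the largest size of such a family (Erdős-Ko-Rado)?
max |F| = C(167, 1) = 167

The Erdős-Ko-Rado theorem states: for n ≥ 2k, an intersecting family of k-subsets of an n-element set has size at most C(n − 1, k − 1), with equality for 'star' families {A ⊆ [n] : |A| = k, i ∈ A} (fix an element i). For n = 168, k = 2: C(167, 1) = 167.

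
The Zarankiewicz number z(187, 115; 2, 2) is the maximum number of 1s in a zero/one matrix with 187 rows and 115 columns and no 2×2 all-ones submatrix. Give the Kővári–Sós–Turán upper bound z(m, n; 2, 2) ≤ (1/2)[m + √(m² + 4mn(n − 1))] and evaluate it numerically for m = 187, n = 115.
z(187, 115; 2, 2) ≤ (1/2)[187 + √(187² + 4·187·115·114)] = (1/2)[187 + √9841249] = 1662.0383

Kővári–Sós–Turán: let r_1, ..., r_187 be the row sums and z = Σ r_i the total number of 1s. Each pair of columns can share at most one row with both entries 1 (else a 2×2 all-ones block appears), so Σ_i C(r_i, 2) ≤ C(115, 2) = 6555. By convexity Σ_i C(r_i, 2) ≥ 187·C(z/187, 2) = z(z − 187)/(2·187), giving z² − 187z − 187·115·114 ≤ 0 and hence z ≤ (1/2)[187 + √(34969 + 4·2451570)] = (1/2)[187 + √9841249] ≈ (1/2)(187 + 3137.0765) = 1662.0383.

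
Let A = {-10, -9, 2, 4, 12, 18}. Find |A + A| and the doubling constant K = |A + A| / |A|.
K = |A + A| / |A| = 20/6 = 10/3

Enumerate A + A = {a + b : a, b ∈ A}. With |A| = 6, there are |A|^2 = 36 ordered sum pairs; collecting distinct values, A + A = {-20, -19, -18, -8, -7, -6, -5, 2, 3, 4, 6, 8, 9, 14, 16, 20, 22, 24, 30, 36}, so |A + A| = 20. Thus K = 20/6 = 10/3. For comparison, the minimum possible |A + A| over all 6-element sets is 2·6 − 1 = 11 (so min K = 11/6), attained only by arithmetic progressions.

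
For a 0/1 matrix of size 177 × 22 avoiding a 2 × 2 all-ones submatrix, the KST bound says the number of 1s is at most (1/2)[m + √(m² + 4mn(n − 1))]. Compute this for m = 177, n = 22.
z(177, 22; 2, 2) ≤ (1/2)[177 + √(177² + 4·177·22·21)] = (1/2)[177 + √358425] = 387.843

Kővári–Sós–Turán: let r_1, ..., r_177 be the row sums and z = Σ r_i the total number of 1s. Each pair of columns can share at most one row with both entries 1 (else a 2×2 all-ones block appears), so Σ_i C(r_i, 2) ≤ C(22, 2) = 231. By convexity Σ_i C(r_i, 2) ≥ 177·C(z/177, 2) = z(z − 177)/(2·177), giving z² − 177z − 177·22·21 ≤ 0 and hence z ≤ (1/2)[177 + √(31329 + 4·81774)] = (1/2)[177 + √358425] ≈ (1/2)(177 + 598.6861) = 387.843.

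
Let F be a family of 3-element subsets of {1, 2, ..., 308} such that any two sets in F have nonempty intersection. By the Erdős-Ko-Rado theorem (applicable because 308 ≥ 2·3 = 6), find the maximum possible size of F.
max |F| = C(307, 2) = 46971

Erdős-Ko-Rado (1961): when n ≥ 2k, max |F| = C(n−1, k−1). The bound is attained by the star {A : i ∈ A} for any fixed i ∈ [n]. Here C(308−1, 3−1) = C(307, 2) = 46971.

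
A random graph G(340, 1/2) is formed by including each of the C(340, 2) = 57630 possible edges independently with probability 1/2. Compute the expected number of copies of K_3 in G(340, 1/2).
E[# K_3] = C(340, 3) · (1/2)^C(3, 2) = 6492980 / 2^3 = 1623245/2 = 811622.5

For each 3-subset S of vertices (there are C(340, 3) = 6492980 such S), let X_S = 1 if S induces a K_3 (all C(3, 2) = 3 edges present). Then P(X_S = 1) = (1/2)^3 = 1/8. By linearity of expectation, E[# K_3] = C(340, 3) · (1/2)^3 = 6492980 / 8 = 1623245/2 = 811622.5.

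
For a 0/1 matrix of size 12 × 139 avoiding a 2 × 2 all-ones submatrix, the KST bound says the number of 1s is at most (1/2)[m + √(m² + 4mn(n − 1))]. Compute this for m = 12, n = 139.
z(12, 139; 2, 2) ≤ (1/2)[12 + √(12² + 4·12·139·138)] = (1/2)[12 + √920880] = 485.8125

Kővári–Sós–Turán: let r_1, ..., r_12 be the row sums and z = Σ r_i the total number of 1s. Each pair of columns can share at most one row with both entries 1 (else a 2×2 all-ones block appears), so Σ_i C(r_i, 2) ≤ C(139, 2) = 9591. By convexity Σ_i C(r_i, 2) ≥ 12·C(z/12, 2) = z(z − 12)/(2·12), giving z² − 12z − 12·139·138 ≤ 0 and hence z ≤ (1/2)[12 + √(144 + 4·230184)] = (1/2)[12 + √920880] ≈ (1/2)(12 + 959.6249) = 485.8125.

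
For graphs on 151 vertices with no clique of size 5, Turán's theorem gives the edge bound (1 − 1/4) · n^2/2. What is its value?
Turán density bound = (3/4) · 151^2/2 = 68403/8 ≈ 8550.375

Turán's theorem: ex(n, K_{r+1}) is achieved by the complete r-partite Turán graph T(n, r) with parts as balanced as possible, and is at most (1 − 1/r) · n^2/2. For r = 4, n = 151: the density bound is (3/4) · 22801/2 = 68403/8 ≈ 8550.375. The integer-valued extremum is e(T(151, 4)) = 8550, which is strictly less than the density bound 68403/8 since 4 ∤ 151 (the parts of T(151, 4) cannot all be equal).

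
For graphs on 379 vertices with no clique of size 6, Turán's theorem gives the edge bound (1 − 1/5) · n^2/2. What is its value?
Turán density bound = (4/5) · 379^2/2 = 287282/5 ≈ 57456.4

Turán's theorem: ex(n, K_{r+1}) is achieved by the complete r-partite Turán graph T(n, r) with parts as balanced as possible, and is at most (1 − 1/r) · n^2/2. For r = 5, n = 379: the density bound is (4/5) · 143641/2 = 287282/5 ≈ 57456.4. The integer-valued extremum is e(T(379, 5)) = 57456, which is strictly less than the density bound 287282/5 since 5 ∤ 379 (the parts of T(379, 5) cannot all be equal).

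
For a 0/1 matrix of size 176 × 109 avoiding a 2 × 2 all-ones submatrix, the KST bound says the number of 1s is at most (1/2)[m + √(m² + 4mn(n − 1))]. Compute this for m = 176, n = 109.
z(176, 109; 2, 2) ≤ (1/2)[176 + √(176² + 4·176·109·108)] = (1/2)[176 + √8318464] = 1530.0874

Kővári–Sós–Turán: let r_1, ..., r_176 be the row sums and z = Σ r_i the total number of 1s. Each pair of columns can share at most one row with both entries 1 (else a 2×2 all-ones block appears), so Σ_i C(r_i, 2) ≤ C(109, 2) = 5886. By convexity Σ_i C(r_i, 2) ≥ 176·C(z/176, 2) = z(z − 176)/(2·176), giving z² − 176z − 176·109·108 ≤ 0 and hence z ≤ (1/2)[176 + √(30976 + 4·2071872)] = (1/2)[176 + √8318464] ≈ (1/2)(176 + 2884.1748) = 1530.0874.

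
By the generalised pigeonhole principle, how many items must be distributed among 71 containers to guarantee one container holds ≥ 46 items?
n = (46 − 1)·71 + 1 = 3196

By the generalised pigeonhole principle, to guarantee some box contains ≥ r objects we need more than (r − 1) · k objects total. Threshold: n = (r − 1) · k + 1. With r = 46 and k = 71: n = 45 · 71 + 1 = 3195 + 1 = 3196. For n = 3195 = 45 · 71, we can put exactly 45 objects in every box, avoiding 46 in any single one — so 3196 is tight.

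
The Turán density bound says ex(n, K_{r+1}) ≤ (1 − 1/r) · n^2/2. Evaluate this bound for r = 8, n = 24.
Turán density bound = (7/8) · 24^2/2 = 252

Turán's theorem: ex(n, K_{r+1}) is achieved by the complete r-partite Turán graph T(n, r) with parts as balanced as possible, and is at most (1 − 1/r) · n^2/2. For r = 8, n = 24: the density bound is (7/8) · 576/2 = 252. Since 8 ∣ 24, the Turán graph T(24, 8) has parts of equal size 3, and its edge count e(T(24, 8)) = 252 attains the density bound exactly.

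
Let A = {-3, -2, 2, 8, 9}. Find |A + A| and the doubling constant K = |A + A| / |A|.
K = |A + A| / |A| = 14/5

Enumerate A + A = {a + b : a, b ∈ A}. With |A| = 5, there are |A|^2 = 25 ordered sum pairs; collecting distinct values, A + A = {-6, -5, -4, -1, 0, 4, 5, 6, 7, 10, 11, 16, 17, 18}, so |A + A| = 14. Thus K = 14/5. For comparison, the minimum possible |A + A| over all 5-element sets is 2·5 − 1 = 9 (so min K = 9/5), attained only by arithmetic progressions.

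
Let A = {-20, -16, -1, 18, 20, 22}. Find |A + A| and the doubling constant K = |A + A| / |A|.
K = |A + A| / |A| = 18/6 = 3

Enumerate A + A = {a + b : a, b ∈ A}. With |A| = 6, there are |A|^2 = 36 ordered sum pairs; collecting distinct values, A + A = {-40, -36, -32, -21, -17, -2, 0, 2, 4, 6, 17, 19, 21, 36, 38, 40, 42, 44}, so |A + A| = 18. Thus K = 18/6 = 3. For comparison, the minimum possible |A + A| over all 6-element sets is 2·6 − 1 = 11 (so min K = 11/6), attained only by arithmetic progressions.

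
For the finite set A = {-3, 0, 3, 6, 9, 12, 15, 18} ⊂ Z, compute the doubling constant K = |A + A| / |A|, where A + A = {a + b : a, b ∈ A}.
K = |A + A| / |A| = 15/8

Enumerate A + A = {a + b : a, b ∈ A}. With |A| = 8, there are |A|^2 = 64 ordered sum pairs; collecting distinct values, A + A = {-6, -3, 0, 3, 6, 9, 12, 15, 18, 21, 24, 27, 30, 33, 36}, so |A + A| = 15. Thus K = 15/8. Here |A + A| = 2|A| − 1 = 15, the minimum possible — so K = 15/8 is minimal, which holds iff A is an arithmetic progression.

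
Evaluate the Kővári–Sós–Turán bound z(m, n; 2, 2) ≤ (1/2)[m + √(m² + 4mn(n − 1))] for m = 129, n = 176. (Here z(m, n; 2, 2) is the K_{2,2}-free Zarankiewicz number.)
z(129, 176; 2, 2) ≤ (1/2)[129 + √(129² + 4·129·176·175)] = (1/2)[129 + √15909441] = 2058.832

Kővári–Sós–Turán: let r_1, ..., r_129 be the row sums and z = Σ r_i the total number of 1s. Each pair of columns can share at most one row with both entries 1 (else a 2×2 all-ones block appears), so Σ_i C(r_i, 2) ≤ C(176, 2) = 15400. By convexity Σ_i C(r_i, 2) ≥ 129·C(z/129, 2) = z(z − 129)/(2·129), giving z² − 129z − 129·176·175 ≤ 0 and hence z ≤ (1/2)[129 + √(16641 + 4·3973200)] = (1/2)[129 + √15909441] ≈ (1/2)(129 + 3988.6641) = 2058.832.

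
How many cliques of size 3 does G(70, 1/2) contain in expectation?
E[# K_3] = C(70, 3) · (1/2)^C(3, 2) = 54740 / 2^3 = 13685/2 = 6842.5

For each 3-subset S of vertices (there are C(70, 3) = 54740 such S), let X_S = 1 if S induces a K_3 (all C(3, 2) = 3 edges present). Then P(X_S = 1) = (1/2)^3 = 1/8. By linearity of expectation, E[# K_3] = C(70, 3) · (1/2)^3 = 54740 / 8 = 13685/2 = 6842.5.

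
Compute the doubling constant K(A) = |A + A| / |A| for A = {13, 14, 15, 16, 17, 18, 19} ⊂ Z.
K = |A + A| / |A| = 13/7

Enumerate A + A = {a + b : a, b ∈ A}. With |A| = 7, there are |A|^2 = 49 ordered sum pairs; collecting distinct values, A + A = {26, 27, 28, 29, 30, 31, 32, 33, 34, 35, 36, 37, 38}, so |A + A| = 13. Thus K = 13/7. Here |A + A| = 2|A| − 1 = 13, the minimum possible — so K = 13/7 is minimal, which holds iff A is an arithmetic progression.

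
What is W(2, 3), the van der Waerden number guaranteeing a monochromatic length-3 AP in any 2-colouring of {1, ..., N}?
W(2, 3) = 9

Lower bound: the 2-colouring RRBBRRBB of {1, ..., 8} (R at positions {1, 2, 5, 6}, B at {3, 4, 7, 8}) contains no monochromatic 3-term AP, so W(2, 3) > 8. Upper bound: a case analysis on any 2-colouring of {1, ..., 9} forces such an AP. Hence W(2, 3) = 9.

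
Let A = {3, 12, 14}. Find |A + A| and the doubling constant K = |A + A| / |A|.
K = |A + A| / |A| = 6/3 = 2

Enumerate A + A = {a + b : a, b ∈ A}. With |A| = 3, there are |A|^2 = 9 ordered sum pairs; collecting distinct values, A + A = {6, 15, 17, 24, 26, 28}, so |A + A| = 6. Thus K = 6/3 = 2. For comparison, the minimum possible |A + A| over all 3-element sets is 2·3 − 1 = 5 (so min K = 5/3), attained only by arithmetic progressions.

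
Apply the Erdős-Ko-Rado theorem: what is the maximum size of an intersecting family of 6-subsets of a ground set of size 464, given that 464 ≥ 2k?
max |F| = C(463, 5) = 173505466827

The Erdős-Ko-Rado theorem states: for n ≥ 2k, an intersecting family of k-subsets of an n-element set has size at most C(n − 1, k − 1), with equality for 'star' families {A ⊆ [n] : |A| = k, i ∈ A} (fix an element i). For n = 464, k = 6: C(463, 5) = 173505466827.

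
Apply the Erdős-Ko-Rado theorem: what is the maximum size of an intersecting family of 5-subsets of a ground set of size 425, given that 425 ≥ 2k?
max |F| = C(424, 4) = 1327668126

The Erdős-Ko-Rado theorem states: for n ≥ 2k, an intersecting family of k-subsets of an n-element set has size at most C(n − 1, k − 1), with equality for 'star' families {A ⊆ [n] : |A| = k, i ∈ A} (fix an element i). For n = 425, k = 5: C(424, 4) = 1327668126.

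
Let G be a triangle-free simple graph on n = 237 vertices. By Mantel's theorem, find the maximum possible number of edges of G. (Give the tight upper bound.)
ex(237, K_3) = ⌊237^2/4⌋ = 14042

Mantel (1907): a triangle-free graph on n vertices has at most ⌊n^2/4⌋ edges, with equality for the complete bipartite graph K_{⌊n/2⌋, ⌈n/2⌉}. For n = 237: ⌊237^2/4⌋ = ⌊56169/4⌋ = 14042. The extremal graph is K_{118, 119}, which has 118·119 = 14042 edges.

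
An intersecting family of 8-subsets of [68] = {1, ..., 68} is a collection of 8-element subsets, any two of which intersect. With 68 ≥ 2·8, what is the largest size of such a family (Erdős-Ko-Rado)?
max |F| = C(67, 7) = 869648208

Erdős-Ko-Rado (1961): when n ≥ 2k, max |F| = C(n−1, k−1). The bound is attained by the star {A : i ∈ A} for any fixed i ∈ [n]. Here C(68−1, 8−1) = C(67, 7) = 869648208.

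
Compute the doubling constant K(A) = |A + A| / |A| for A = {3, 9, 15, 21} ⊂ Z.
K = |A + A| / |A| = 7/4

Enumerate A + A = {a + b : a, b ∈ A}. With |A| = 4, there are |A|^2 = 16 ordered sum pairs; collecting distinct values, A + A = {6, 12, 18, 24, 30, 36, 42}, so |A + A| = 7. Thus K = 7/4. Here |A + A| = 2|A| − 1 = 7, the minimum possible — so K = 7/4 is minimal, which holds iff A is an arithmetic progression.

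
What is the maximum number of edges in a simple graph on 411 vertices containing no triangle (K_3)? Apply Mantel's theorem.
ex(411, K_3) = ⌊411^2/4⌋ = 42230

Mantel (1907): a triangle-free graph on n vertices has at most ⌊n^2/4⌋ edges, with equality for the complete bipartite graph K_{⌊n/2⌋, ⌈n/2⌉}. For n = 411: ⌊411^2/4⌋ = ⌊168921/4⌋ = 42230. The extremal graph is K_{205, 206}, which has 205·206 = 42230 edges.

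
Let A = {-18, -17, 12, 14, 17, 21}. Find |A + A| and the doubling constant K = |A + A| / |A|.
K = |A + A| / |A| = 21/6 = 7/2

Enumerate A + A = {a + b : a, b ∈ A}. With |A| = 6, there are |A|^2 = 36 ordered sum pairs; collecting distinct values, A + A = {-36, -35, -34, -6, -5, -4, -3, -1, 0, 3, 4, 24, 26, 28, 29, 31, 33, 34, 35, 38, 42}, so |A + A| = 21. Thus K = 21/6 = 7/2. For comparison, the minimum possible |A + A| over all 6-element sets is 2·6 − 1 = 11 (so min K = 11/6), attained only by arithmetic progressions.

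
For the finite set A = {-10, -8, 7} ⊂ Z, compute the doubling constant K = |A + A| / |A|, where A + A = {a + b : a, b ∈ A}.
K = |A + A| / |A| = 6/3 = 2

Enumerate A + A = {a + b : a, b ∈ A}. With |A| = 3, there are |A|^2 = 9 ordered sum pairs; collecting distinct values, A + A = {-20, -18, -16, -3, -1, 14}, so |A + A| = 6. Thus K = 6/3 = 2. For comparison, the minimum possible |A + A| over all 3-element sets is 2·3 − 1 = 5 (so min K = 5/3), attained only by arithmetic progressions.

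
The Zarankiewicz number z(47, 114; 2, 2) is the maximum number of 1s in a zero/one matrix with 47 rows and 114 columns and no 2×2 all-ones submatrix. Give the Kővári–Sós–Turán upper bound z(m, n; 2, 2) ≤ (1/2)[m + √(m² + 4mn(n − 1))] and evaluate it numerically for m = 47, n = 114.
z(47, 114; 2, 2) ≤ (1/2)[47 + √(47² + 4·47·114·113)] = (1/2)[47 + √2424025] = 801.964

Kővári–Sós–Turán: let r_1, ..., r_47 be the row sums and z = Σ r_i the total number of 1s. Each pair of columns can share at most one row with both entries 1 (else a 2×2 all-ones block appears), so Σ_i C(r_i, 2) ≤ C(114, 2) = 6441. By convexity Σ_i C(r_i, 2) ≥ 47·C(z/47, 2) = z(z − 47)/(2·47), giving z² − 47z − 47·114·113 ≤ 0 and hence z ≤ (1/2)[47 + √(2209 + 4·605454)] = (1/2)[47 + √2424025] ≈ (1/2)(47 + 1556.9281) = 801.964.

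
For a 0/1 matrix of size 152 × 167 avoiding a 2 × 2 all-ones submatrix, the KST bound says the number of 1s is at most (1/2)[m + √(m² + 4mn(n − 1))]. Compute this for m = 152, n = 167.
z(152, 167; 2, 2) ≤ (1/2)[152 + √(152² + 4·152·167·166)] = (1/2)[152 + √16878080] = 2130.147

Kővári–Sós–Turán: let r_1, ..., r_152 be the row sums and z = Σ r_i the total number of 1s. Each pair of columns can share at most one row with both entries 1 (else a 2×2 all-ones block appears), so Σ_i C(r_i, 2) ≤ C(167, 2) = 13861. By convexity Σ_i C(r_i, 2) ≥ 152·C(z/152, 2) = z(z − 152)/(2·152), giving z² − 152z − 152·167·166 ≤ 0 and hence z ≤ (1/2)[152 + √(23104 + 4·4213744)] = (1/2)[152 + √16878080] ≈ (1/2)(152 + 4108.294) = 2130.147.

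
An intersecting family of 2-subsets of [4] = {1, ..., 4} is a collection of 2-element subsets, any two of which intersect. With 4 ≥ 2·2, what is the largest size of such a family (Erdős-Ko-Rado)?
max |F| = C(3, 1) = 3

The Erdős-Ko-Rado theorem states: for n ≥ 2k, an intersecting family of k-subsets of an n-element set has size at most C(n − 1, k − 1), with equality for 'star' families {A ⊆ [n] : |A| = k, i ∈ A} (fix an element i). For n = 4, k = 2: C(3, 1) = 3.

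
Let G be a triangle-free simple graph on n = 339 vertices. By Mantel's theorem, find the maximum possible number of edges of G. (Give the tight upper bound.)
ex(339, K_3) = ⌊339^2/4⌋ = 28730

Mantel (1907): a triangle-free graph on n vertices has at most ⌊n^2/4⌋ edges, with equality for the complete bipartite graph K_{⌊n/2⌋, ⌈n/2⌉}. For n = 339: ⌊339^2/4⌋ = ⌊114921/4⌋ = 28730. The extremal graph is K_{169, 170}, which has 169·170 = 28730 edges.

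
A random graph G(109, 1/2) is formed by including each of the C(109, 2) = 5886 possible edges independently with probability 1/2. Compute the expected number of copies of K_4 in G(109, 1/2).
E[# K_4] = C(109, 4) · (1/2)^C(4, 2) = 5563251 / 2^6 = 86925.796875

For each 4-subset S of vertices (there are C(109, 4) = 5563251 such S), let X_S = 1 if S induces a K_4 (all C(4, 2) = 6 edges present). Then P(X_S = 1) = (1/2)^6 = 1/64. By linearity of expectation, E[# K_4] = C(109, 4) · (1/2)^6 = 5563251 / 64 = 86925.796875.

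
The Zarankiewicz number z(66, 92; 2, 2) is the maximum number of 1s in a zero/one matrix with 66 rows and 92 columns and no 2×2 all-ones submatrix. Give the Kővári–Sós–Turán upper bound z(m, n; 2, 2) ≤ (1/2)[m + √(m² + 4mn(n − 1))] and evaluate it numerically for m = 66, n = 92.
z(66, 92; 2, 2) ≤ (1/2)[66 + √(66² + 4·66·92·91)] = (1/2)[66 + √2214564] = 777.0706

Kővári–Sós–Turán: let r_1, ..., r_66 be the row sums and z = Σ r_i the total number of 1s. Each pair of columns can share at most one row with both entries 1 (else a 2×2 all-ones block appears), so Σ_i C(r_i, 2) ≤ C(92, 2) = 4186. By convexity Σ_i C(r_i, 2) ≥ 66·C(z/66, 2) = z(z − 66)/(2·66), giving z² − 66z − 66·92·91 ≤ 0 and hence z ≤ (1/2)[66 + √(4356 + 4·552552)] = (1/2)[66 + √2214564] ≈ (1/2)(66 + 1488.1411) = 777.0706.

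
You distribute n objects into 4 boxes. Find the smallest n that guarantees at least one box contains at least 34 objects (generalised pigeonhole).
n = (34 − 1)·4 + 1 = 133

By the generalised pigeonhole principle, to guarantee some box contains ≥ r objects we need more than (r − 1) · k objects total. Threshold: n = (r − 1) · k + 1. With r = 34 and k = 4: n = 33 · 4 + 1 = 132 + 1 = 133. For n = 132 = 33 · 4, we can put exactly 33 objects in every box, avoiding 34 in any single one — so 133 is tight.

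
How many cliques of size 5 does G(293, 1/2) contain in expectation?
E[# K_5] = C(293, 5) · (1/2)^C(5, 2) = 17388337273 / 2^10 ≈ 16980798.118164

For each 5-subset S of vertices (there are C(293, 5) = 17388337273 such S), let X_S = 1 if S induces a K_5 (all C(5, 2) = 10 edges present). Then P(X_S = 1) = (1/2)^10 = 1/1024. By linearity of expectation, E[# K_5] = C(293, 5) · (1/2)^10 = 17388337273 / 1024 ≈ 16980798.118164.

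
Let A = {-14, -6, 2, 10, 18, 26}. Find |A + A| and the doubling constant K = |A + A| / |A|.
K = |A + A| / |A| = 11/6

Enumerate A + A = {a + b : a, b ∈ A}. With |A| = 6, there are |A|^2 = 36 ordered sum pairs; collecting distinct values, A + A = {-28, -20, -12, -4, 4, 12, 20, 28, 36, 44, 52}, so |A + A| = 11. Thus K = 11/6. Here |A + A| = 2|A| − 1 = 11, the minimum possible — so K = 11/6 is minimal, which holds iff A is an arithmetic progression.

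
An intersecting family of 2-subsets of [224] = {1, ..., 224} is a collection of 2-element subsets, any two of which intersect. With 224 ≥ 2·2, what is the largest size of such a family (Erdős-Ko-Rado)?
max |F| = C(223, 1) = 223

Erdős-Ko-Rado (1961): when n ≥ 2k, max |F| = C(n−1, k−1). The bound is attained by the star {A : i ∈ A} for any fixed i ∈ [n]. Here C(224−1, 2−1) = C(223, 1) = 223.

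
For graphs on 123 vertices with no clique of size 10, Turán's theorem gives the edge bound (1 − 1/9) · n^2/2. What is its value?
Turán density bound = (8/9) · 123^2/2 = 6724

Turán's theorem: ex(n, K_{r+1}) is achieved by the complete r-partite Turán graph T(n, r) with parts as balanced as possible, and is at most (1 − 1/r) · n^2/2. For r = 9, n = 123: the density bound is (8/9) · 15129/2 = 6724. The integer-valued extremum is e(T(123, 9)) = 6723, which is strictly less than the density bound 6724 since 9 ∤ 123 (the parts of T(123, 9) cannot all be equal).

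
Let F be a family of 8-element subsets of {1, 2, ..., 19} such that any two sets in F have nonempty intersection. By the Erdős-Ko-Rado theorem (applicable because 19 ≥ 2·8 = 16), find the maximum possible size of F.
max |F| = C(18, 7) = 31824

The Erdős-Ko-Rado theorem states: for n ≥ 2k, an intersecting family of k-subsets of an n-element set has size at most C(n − 1, k − 1), with equality for 'star' families {A ⊆ [n] : |A| = k, i ∈ A} (fix an element i). For n = 19, k = 8: C(18, 7) = 31824.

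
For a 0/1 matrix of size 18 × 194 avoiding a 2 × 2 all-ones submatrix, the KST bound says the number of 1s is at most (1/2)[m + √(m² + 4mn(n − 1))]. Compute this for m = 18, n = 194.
z(18, 194; 2, 2) ≤ (1/2)[18 + √(18² + 4·18·194·193)] = (1/2)[18 + √2696148] = 829.9976

Kővári–Sós–Turán: let r_1, ..., r_18 be the row sums and z = Σ r_i the total number of 1s. Each pair of columns can share at most one row with both entries 1 (else a 2×2 all-ones block appears), so Σ_i C(r_i, 2) ≤ C(194, 2) = 18721. By convexity Σ_i C(r_i, 2) ≥ 18·C(z/18, 2) = z(z − 18)/(2·18), giving z² − 18z − 18·194·193 ≤ 0 and hence z ≤ (1/2)[18 + √(324 + 4·673956)] = (1/2)[18 + √2696148] ≈ (1/2)(18 + 1641.9951) = 829.9976.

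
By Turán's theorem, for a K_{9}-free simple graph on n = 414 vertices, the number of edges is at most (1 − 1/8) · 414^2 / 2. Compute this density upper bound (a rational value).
Turán density bound = (7/8) · 414^2/2 = 299943/4 ≈ 74985.75

Turán's theorem: ex(n, K_{r+1}) is achieved by the complete r-partite Turán graph T(n, r) with parts as balanced as possible, and is at most (1 − 1/r) · n^2/2. For r = 8, n = 414: the density bound is (7/8) · 171396/2 = 299943/4 ≈ 74985.75. The integer-valued extremum is e(T(414, 8)) = 74985, which is strictly less than the density bound 299943/4 since 8 ∤ 414 (the parts of T(414, 8) cannot all be equal).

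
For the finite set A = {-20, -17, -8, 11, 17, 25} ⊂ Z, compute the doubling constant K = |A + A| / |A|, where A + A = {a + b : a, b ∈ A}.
K = |A + A| / |A| = 21/6 = 7/2

Enumerate A + A = {a + b : a, b ∈ A}. With |A| = 6, there are |A|^2 = 36 ordered sum pairs; collecting distinct values, A + A = {-40, -37, -34, -28, -25, -16, -9, -6, -3, 0, 3, 5, 8, 9, 17, 22, 28, 34, 36, 42, 50}, so |A + A| = 21. Thus K = 21/6 = 7/2. For comparison, the minimum possible |A + A| over all 6-element sets is 2·6 − 1 = 11 (so min K = 11/6), attained only by arithmetic progressions.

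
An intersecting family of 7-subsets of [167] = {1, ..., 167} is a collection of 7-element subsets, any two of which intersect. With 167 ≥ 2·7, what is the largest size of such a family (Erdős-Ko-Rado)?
max |F| = C(166, 6) = 26523563913

Erdős-Ko-Rado (1961): when n ≥ 2k, max |F| = C(n−1, k−1). The bound is attained by the star {A : i ∈ A} for any fixed i ∈ [n]. Here C(167−1, 7−1) = C(166, 6) = 26523563913.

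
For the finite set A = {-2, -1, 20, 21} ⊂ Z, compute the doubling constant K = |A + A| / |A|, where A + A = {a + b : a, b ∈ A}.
K = |A + A| / |A| = 9/4

Enumerate A + A = {a + b : a, b ∈ A}. With |A| = 4, there are |A|^2 = 16 ordered sum pairs; collecting distinct values, A + A = {-4, -3, -2, 18, 19, 20, 40, 41, 42}, so |A + A| = 9. Thus K = 9/4. For comparison, the minimum possible |A + A| over all 4-element sets is 2·4 − 1 = 7 (so min K = 7/4), attained only by arithmetic progressions.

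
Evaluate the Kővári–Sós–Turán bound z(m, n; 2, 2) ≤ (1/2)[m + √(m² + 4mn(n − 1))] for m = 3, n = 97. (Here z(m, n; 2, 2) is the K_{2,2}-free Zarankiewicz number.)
z(3, 97; 2, 2) ≤ (1/2)[3 + √(3² + 4·3·97·96)] = (1/2)[3 + √111753] = 168.6474

Kővári–Sós–Turán: let r_1, ..., r_3 be the row sums and z = Σ r_i the total number of 1s. Each pair of columns can share at most one row with both entries 1 (else a 2×2 all-ones block appears), so Σ_i C(r_i, 2) ≤ C(97, 2) = 4656. By convexity Σ_i C(r_i, 2) ≥ 3·C(z/3, 2) = z(z − 3)/(2·3), giving z² − 3z − 3·97·96 ≤ 0 and hence z ≤ (1/2)[3 + √(9 + 4·27936)] = (1/2)[3 + √111753] ≈ (1/2)(3 + 334.2948) = 168.6474.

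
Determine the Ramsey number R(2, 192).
R(2, 192) = 192

R(2, k) = k for all k ≥ 2: in a 2-colouring of K_k, either some edge is red (a red K_2) or all edges are blue (a blue K_k). And K_{191} coloured all-blue has no blue K_192, so R(2, 192) > 191. Hence R(2, 192) = 192.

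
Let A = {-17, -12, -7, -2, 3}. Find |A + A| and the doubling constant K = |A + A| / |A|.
K = |A + A| / |A| = 9/5

Enumerate A + A = {a + b : a, b ∈ A}. With |A| = 5, there are |A|^2 = 25 ordered sum pairs; collecting distinct values, A + A = {-34, -29, -24, -19, -14, -9, -4, 1, 6}, so |A + A| = 9. Thus K = 9/5. Here |A + A| = 2|A| − 1 = 9, the minimum possible — so K = 9/5 is minimal, which holds iff A is an arithmetic progression.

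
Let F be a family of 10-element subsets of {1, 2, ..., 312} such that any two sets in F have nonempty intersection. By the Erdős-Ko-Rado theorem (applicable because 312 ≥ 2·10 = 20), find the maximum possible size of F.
max |F| = C(311, 9) = 66733530156060130

The Erdős-Ko-Rado theorem states: for n ≥ 2k, an intersecting family of k-subsets of an n-element set has size at most C(n − 1, k − 1), with equality for 'star' families {A ⊆ [n] : |A| = k, i ∈ A} (fix an element i). For n = 312, k = 10: C(311, 9) = 66733530156060130.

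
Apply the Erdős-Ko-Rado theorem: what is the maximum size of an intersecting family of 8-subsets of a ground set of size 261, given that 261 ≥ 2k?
max |F| = C(260, 7) = 14689576229120

The Erdős-Ko-Rado theorem states: for n ≥ 2k, an intersecting family of k-subsets of an n-element set has size at most C(n − 1, k − 1), with equality for 'star' families {A ⊆ [n] : |A| = k, i ∈ A} (fix an element i). For n = 261, k = 8: C(260, 7) = 14689576229120.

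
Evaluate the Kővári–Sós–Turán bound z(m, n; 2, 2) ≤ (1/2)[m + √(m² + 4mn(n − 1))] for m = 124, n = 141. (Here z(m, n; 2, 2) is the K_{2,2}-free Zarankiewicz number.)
z(124, 141; 2, 2) ≤ (1/2)[124 + √(124² + 4·124·141·140)] = (1/2)[124 + √9806416] = 1627.7599

Kővári–Sós–Turán: let r_1, ..., r_124 be the row sums and z = Σ r_i the total number of 1s. Each pair of columns can share at most one row with both entries 1 (else a 2×2 all-ones block appears), so Σ_i C(r_i, 2) ≤ C(141, 2) = 9870. By convexity Σ_i C(r_i, 2) ≥ 124·C(z/124, 2) = z(z − 124)/(2·124), giving z² − 124z − 124·141·140 ≤ 0 and hence z ≤ (1/2)[124 + √(15376 + 4·2447760)] = (1/2)[124 + √9806416] ≈ (1/2)(124 + 3131.5198) = 1627.7599.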